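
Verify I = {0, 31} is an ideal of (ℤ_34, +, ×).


Check ideal conditions for I = {0, 31} in ℤ_34:
(1) I is an additive subgroup? No
(2) For r ∈ ℤ_34 and a ∈ I: r·a ∈ I? No  [counterexample: r=2, a=31, r·a mod 34 = 28 ∉ I]

No, I is not an ideal of ℤ_34


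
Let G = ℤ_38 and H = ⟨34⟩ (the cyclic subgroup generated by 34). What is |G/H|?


|⟨34⟩| = n / gcd(34, 38) = 38 / 2 = 19
H is normal (ℤ_38 is abelian).
|G/H| = |G| / |H| = 38 / 19 = 2

|G/H| = 2


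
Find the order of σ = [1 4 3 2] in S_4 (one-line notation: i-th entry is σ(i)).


Cycle decomposition: (2 4)
Cycle lengths: 2
Order = lcm(2) = 2

ord(σ) = 2


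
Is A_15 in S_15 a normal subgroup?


H = A_15 in S_15
A_15 has index 2 in S_15, and every subgroup of index 2 is normal

Yes, normal subgroup


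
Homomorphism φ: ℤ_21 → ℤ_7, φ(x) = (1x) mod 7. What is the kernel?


Kernel = preimage of identity
ker(φ) = {x ∈ ℤ_21 : 1x ≡ 0 (mod 7)}. Since 7 | 21, φ is well-defined. The kernel is the cyclic subgroup ⟨7⟩ of ℤ_21 (order 3), i.e. {0, 7, 14}

ker(φ) = {0, 7, 14}


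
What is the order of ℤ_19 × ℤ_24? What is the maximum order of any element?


|ℤ_19 × ℤ_24| = 19 × 24 = 456
Max element order = lcm(19,24) = 456
Cyclic? Yes (gcd=1)

|ℤ_19×ℤ_24| = 456, max element order = 456


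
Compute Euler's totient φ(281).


Factor n: 281 = 281
φ(n) = n · ∏(1 - 1/p) over distinct primes p | n
φ(281) = 281 · (1 - 1/281) = 280

φ(281) = 280


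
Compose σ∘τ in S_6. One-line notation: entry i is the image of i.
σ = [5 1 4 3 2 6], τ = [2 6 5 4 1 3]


σ∘τ: apply τ first, then σ
1 →τ 2 →σ 1
2 →τ 6 →σ 6
3 →τ 5 →σ 2
4 →τ 4 →σ 3
5 →τ 1 →σ 5
6 →τ 3 →σ 4

σ∘τ = [1 6 2 3 5 4]


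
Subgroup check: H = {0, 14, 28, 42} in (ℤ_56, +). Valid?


Subgroup test for H = {0, 14, 28, 42} in (ℤ_56, +):
(1) 0 ∈ H? Yes
(2) Closure: for all a,b ∈ H, (a+b) mod 56 ∈ H? Yes
(3) Inverses: for all a ∈ H, -a mod 56 ∈ H? Yes

Yes, H is a subgroup of ℤ_56


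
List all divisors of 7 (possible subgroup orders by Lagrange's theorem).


Lagrange's theorem: |H| divides |G|
|G| = 7
Divisors of 7: 1, 7

Possible subgroup orders: {1, 7}


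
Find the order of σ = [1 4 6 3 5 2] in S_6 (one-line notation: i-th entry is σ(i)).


Cycle decomposition: (2 4 3 6)
Cycle lengths: 4
Order = lcm(4) = 4

ord(σ) = 4


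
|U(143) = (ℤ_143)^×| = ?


U(n) is the group of units mod n; |U(n)| = φ(n)
|U(143)| = φ(143) = 120

|U(143) = (ℤ_143)^×| = 120


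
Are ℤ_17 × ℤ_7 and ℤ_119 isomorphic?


Comparing ℤ_17 × ℤ_7 and ℤ_119:
gcd(17,7) = 1, so ℤ_17 × ℤ_7 ≅ ℤ_119 (CRT)

Yes, ℤ_17 × ℤ_7 ≅ ℤ_119


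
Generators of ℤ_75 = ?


g generates ℤ_n iff gcd(g,n) = 1
Prime factors of 75: 3, 5
Generators are g ∈ {1,...,74} not divisible by any of these primes.
Generators: {1, 2, 4, 7, 8, 11, 13, 14, 16, 17, 19, 22, 23, 26, 28, 29, 31, 32, 34, 37, 38, 41, 43, 44, 46, 47, 49, 52, 53, 56, 58, 59, 61, 62, 64, 67, 68, 71, 73, 74}
Number of generators = φ(75) = 40

Generators of ℤ_75 = {1, 2, 4, 7, 8, 11, 13, 14, 16, 17, 19, 22, 23, 26, 28, 29, 31, 32, 34, 37, 38, 41, 43, 44, 46, 47, 49, 52, 53, 56, 58, 59, 61, 62, 64, 67, 68, 71, 73, 74}


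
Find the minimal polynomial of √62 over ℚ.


√62 satisfies x² - 62 = 0, irreducible over ℚ since 62 is squarefree

Minimal polynomial: x² - 62


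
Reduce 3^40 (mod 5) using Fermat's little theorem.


Fermat's little theorem: if p is prime and gcd(a,p)=1, then a^(p-1) ≡ 1 (mod p)
p = 5 is prime, gcd(3,5) = 1
Reduce exponent: 40 mod 4 = 0
So 3^40 ≡ 3^0 (mod 5)
3^0 = 1

3^40 ≡ 1 (mod 5)


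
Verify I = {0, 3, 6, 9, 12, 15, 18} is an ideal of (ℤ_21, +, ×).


Check ideal conditions for I = {0, 3, 6, 9, 12, 15, 18} in ℤ_21:
(1) I is an additive subgroup? Yes
(2) For r ∈ ℤ_21 and a ∈ I: r·a ∈ I? Yes

Yes, I is an ideal of ℤ_21


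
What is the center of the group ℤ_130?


Z(G) = {g ∈ G | gx = xg for all x ∈ G}
ℤ_130 is abelian, so Z(G) = G

Z(ℤ_130) = ℤ_130


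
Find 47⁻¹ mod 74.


Use the extended Euclidean algorithm to write 1 = 47·s + 74·t; then s mod 74 is the inverse.
Euclidean algorithm:
  47 = 0·74 + 47
  74 = 1·47 + 27
  47 = 1·27 + 20
  27 = 1·20 + 7
  20 = 2·7 + 6
  7 = 1·6 + 1
  6 = 6·1 + 0
gcd(47,74) = 1
Back-substitution gives: 47·(-11) + 74·(7) = 1
So 47⁻¹ ≡ -11 ≡ 63 (mod 74)
Check: 47 × 63 = 2961 ≡ 1 (mod 74) ✓

47⁻¹ ≡ 63 (mod 74)


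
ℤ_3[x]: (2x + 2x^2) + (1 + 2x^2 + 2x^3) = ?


Add coefficients mod 3:
x^0: 0 + 1 = 1 (mod 3)
x^1: 2 + 0 = 2 (mod 3)
x^2: 2 + 2 = 1 (mod 3)
x^3: 0 + 2 = 2 (mod 3)
Result: 1 + 2x + x^2 + 2x^3

f + g = 1 + 2x + x^2 + 2x^3


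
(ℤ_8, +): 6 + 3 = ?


Operation: addition mod 8
6 + 3 = (a + b) mod 8 with a = 6, b = 3

6 + 3 = 1


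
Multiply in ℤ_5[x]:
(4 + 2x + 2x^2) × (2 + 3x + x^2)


Expand and collect like terms; reduce coefficients mod 5:
x^0: 4·2 = 8 ≡ 3 (mod 5)
x^1: 4·3 + 2·2 = 16 ≡ 1 (mod 5)
x^2: 4·1 + 2·3 + 2·2 = 14 ≡ 4 (mod 5)
x^3: 2·1 + 2·3 = 8 ≡ 3 (mod 5)
x^4: 2·1 = 2 ≡ 2 (mod 5)
Result: 3 + x + 4x^2 + 3x^3 + 2x^4

f · g = 3 + x + 4x^2 + 3x^3 + 2x^4


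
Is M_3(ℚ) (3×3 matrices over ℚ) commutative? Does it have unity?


Matrix multiplication is non-commutative for n ≥ 2; the identity matrix I is the unity; singular matrices give zero divisors, so not an integral domain
Commutative: No
Integral domain: No
Has unity: Yes

M_3(ℚ) (3×3 matrices over ℚ): Commutative=No, Unity=Yes


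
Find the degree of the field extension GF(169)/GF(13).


GF(169) = GF(13^2), so the extension degree is 2

[GF(169)/GF(13)] = 2


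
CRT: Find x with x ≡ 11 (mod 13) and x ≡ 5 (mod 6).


m₁ = 13, m₂ = 6, gcd = 1, so CRT applies. M = m₁·m₂ = 78
Let M₁ = M/m₁ = 6, M₂ = M/m₂ = 13
Find y₁ ≡ M₁⁻¹ (mod m₁): 6⁻¹ ≡ 11 (mod 13)
Find y₂ ≡ M₂⁻¹ (mod m₂): 13⁻¹ ≡ 1 (mod 6)
x = a₁·M₁·y₁ + a₂·M₂·y₂ = 11·6·11 + 5·13·1 = 791
Reduce mod 78: x ≡ 11
Check: 11 mod 13 = 11 ✓, 11 mod 6 = 5 ✓

x ≡ 11 (mod 78)


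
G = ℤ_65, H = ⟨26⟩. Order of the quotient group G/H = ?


|⟨26⟩| = n / gcd(26, 65) = 65 / 13 = 5
H is normal (ℤ_65 is abelian).
|G/H| = |G| / |H| = 65 / 5 = 13

|G/H| = 13


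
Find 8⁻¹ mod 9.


Use the extended Euclidean algorithm to write 1 = 8·s + 9·t; then s mod 9 is the inverse.
Euclidean algorithm:
  8 = 0·9 + 8
  9 = 1·8 + 1
  8 = 8·1 + 0
gcd(8,9) = 1
Back-substitution gives: 8·(-1) + 9·(1) = 1
So 8⁻¹ ≡ -1 ≡ 8 (mod 9)
Check: 8 × 8 = 64 ≡ 1 (mod 9) ✓

8⁻¹ ≡ 8 (mod 9)


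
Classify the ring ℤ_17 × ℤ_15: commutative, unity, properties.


Direct product ring; commutative with unity (1,1); but (1,0)·(0,1) = (0,0) gives zero divisors, so not an integral domain
Commutative: Yes
Integral domain: No
Has unity: Yes

ℤ_17 × ℤ_15: Commutative=Yes, Unity=Yes


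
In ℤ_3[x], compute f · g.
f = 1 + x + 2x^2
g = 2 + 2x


Expand and collect like terms; reduce coefficients mod 3:
x^0: 1·2 = 2 ≡ 2 (mod 3)
x^1: 1·2 + 1·2 = 4 ≡ 1 (mod 3)
x^2: 1·2 + 2·2 = 6 ≡ 0 (mod 3)
x^3: 2·2 = 4 ≡ 1 (mod 3)
Result: 2 + x + x^3

f · g = 2 + x + x^3


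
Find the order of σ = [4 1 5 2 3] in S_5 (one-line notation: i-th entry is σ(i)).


Cycle decomposition: (1 4 2) (3 5)
Cycle lengths: 3, 2
Order = lcm(3, 2) = 6

ord(σ) = 6


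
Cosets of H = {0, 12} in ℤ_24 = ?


H = {0, 12}, |H| = 2
Number of cosets = |G|/|H| = 24/2 = 12
0 + H = {0, 12}
1 + H = {1, 13}
2 + H = {2, 14}
3 + H = {3, 15}
4 + H = {4, 16}
5 + H = {5, 17}
6 + H = {6, 18}
7 + H = {7, 19}
8 + H = {8, 20}
9 + H = {9, 21}
10 + H = {10, 22}
11 + H = {11, 23}

Cosets: 0+H={0,12}; 1+H={1,13}; 2+H={2,14}; 3+H={3,15}; 4+H={4,16}; 5+H={5,17}; 6+H={6,18}; 7+H={7,19}; 8+H={8,20}; 9+H={9,21}; 10+H={10,22}; 11+H={11,23}


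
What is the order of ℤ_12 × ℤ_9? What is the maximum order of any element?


|ℤ_12 × ℤ_9| = 12 × 9 = 108
Max element order = lcm(12,9) = 36
Cyclic? No (gcd=3)

|ℤ_12×ℤ_9| = 108, max element order = 36


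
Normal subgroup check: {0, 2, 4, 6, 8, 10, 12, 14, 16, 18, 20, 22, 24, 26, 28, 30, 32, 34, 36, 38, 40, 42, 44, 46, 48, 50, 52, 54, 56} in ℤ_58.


H = {0, 2, 4, 6, 8, 10, 12, 14, 16, 18, 20, 22, 24, 26, 28, 30, 32, 34, 36, 38, 40, 42, 44, 46, 48, 50, 52, 54, 56} in ℤ_58
ℤ_58 is abelian; every subgroup of an abelian group is normal

Yes, normal subgroup


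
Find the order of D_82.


|D_n| = 2n (n rotations and n reflections)
|D_82| = 2×82 = 164

|D_82| = 164


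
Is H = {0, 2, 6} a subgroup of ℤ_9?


Subgroup test for H = {0, 2, 6} in (ℤ_9, +):
(1) 0 ∈ H? Yes
(2) Closure: for all a,b ∈ H, (a+b) mod 9 ∈ H? No  [counterexample: 2 + 2 = 4 ∉ H]
(3) Inverses: for all a ∈ H, -a mod 9 ∈ H? No

No, H is not a subgroup of ℤ_9


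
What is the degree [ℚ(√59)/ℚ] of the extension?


√59 has minimal polynomial x² - 59 (irreducible over ℚ since 59 is squarefree)

[ℚ(√59)/ℚ] = 2


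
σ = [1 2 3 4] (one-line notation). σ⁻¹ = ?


To find σ⁻¹, swap domain and range:
σ(1) = 1 → σ⁻¹(1) = 1
σ(2) = 2 → σ⁻¹(2) = 2
σ(3) = 3 → σ⁻¹(3) = 3
σ(4) = 4 → σ⁻¹(4) = 4

σ⁻¹ = [1 2 3 4]


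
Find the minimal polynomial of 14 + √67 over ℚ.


Let α = 14 + √67. Then α - 14 = √67, so (α - 14)² = 67, giving α² - 28α + 129 = 0. Degree 2 and α ∉ ℚ, so this is the minimal polynomial.

Minimal polynomial: x² - 28x + 129


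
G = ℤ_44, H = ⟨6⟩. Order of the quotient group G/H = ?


|⟨6⟩| = n / gcd(6, 44) = 44 / 2 = 22
H is normal (ℤ_44 is abelian).
|G/H| = |G| / |H| = 44 / 22 = 2

|G/H| = 2


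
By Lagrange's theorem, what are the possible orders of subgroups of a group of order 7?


Lagrange's theorem: |H| divides |G|
|G| = 7
Divisors of 7: 1, 7

Possible subgroup orders: {1, 7}


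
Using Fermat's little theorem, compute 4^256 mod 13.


Fermat's little theorem: if p is prime and gcd(a,p)=1, then a^(p-1) ≡ 1 (mod p)
p = 13 is prime, gcd(4,13) = 1
Reduce exponent: 256 mod 12 = 4
So 4^256 ≡ 4^4 (mod 13)
4^4 mod 13 = 9

4^256 ≡ 9 (mod 13)


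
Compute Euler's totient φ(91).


Factor n: 91 = 7 × 13
φ(n) = n · ∏(1 - 1/p) over distinct primes p | n
φ(91) = 91 · (1 - 1/7) · (1 - 1/13) = 72

φ(91) = 72


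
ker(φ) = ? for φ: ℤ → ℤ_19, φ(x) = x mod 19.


Kernel = preimage of identity
ker(φ) = {x ∈ ℤ : x ≡ 0 (mod 19)} = 19ℤ = {0, ±19, ±38, ...}

ker(φ) = 19ℤ


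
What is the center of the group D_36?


Z(G) = {g ∈ G | gx = xg for all x ∈ G}
For even n, Z(D_n) = {e, r^(n/2)}: the 180° rotation r^18 commutes with every reflection and rotation

Z(D_36) = {e, r^18}


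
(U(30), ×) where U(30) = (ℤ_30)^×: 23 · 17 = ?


Operation: multiplication mod 30
23 · 17 = (a × b) mod 30 with a = 23, b = 17

23 · 17 = 1


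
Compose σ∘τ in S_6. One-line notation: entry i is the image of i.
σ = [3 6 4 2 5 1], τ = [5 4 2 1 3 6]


σ∘τ: apply τ first, then σ
1 →τ 5 →σ 5
2 →τ 4 →σ 2
3 →τ 2 →σ 6
4 →τ 1 →σ 3
5 →τ 3 →σ 4
6 →τ 6 →σ 1

σ∘τ = [5 2 6 3 4 1]


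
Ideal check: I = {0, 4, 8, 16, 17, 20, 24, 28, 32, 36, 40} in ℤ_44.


Check ideal conditions for I = {0, 4, 8, 16, 17, 20, 24, 28, 32, 36, 40} in ℤ_44:
(1) I is an additive subgroup? No
(2) For r ∈ ℤ_44 and a ∈ I: r·a ∈ I? No  [counterexample: r=2, a=17, r·a mod 44 = 34 ∉ I]

No, I is not an ideal of ℤ_44


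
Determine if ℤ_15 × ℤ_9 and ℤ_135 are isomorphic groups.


Comparing ℤ_15 × ℤ_9 and ℤ_135:
gcd(15,9) = 3 ≠ 1. Max element order in ℤ_15×ℤ_9 is lcm(15,9) = 45 < 135, so it has no element of order 135

No, ℤ_15 × ℤ_9 ≇ ℤ_135


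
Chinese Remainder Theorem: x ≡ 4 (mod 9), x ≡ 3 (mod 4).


m₁ = 9, m₂ = 4, gcd = 1, so CRT applies. M = m₁·m₂ = 36
Let M₁ = M/m₁ = 4, M₂ = M/m₂ = 9
Find y₁ ≡ M₁⁻¹ (mod m₁): 4⁻¹ ≡ 7 (mod 9)
Find y₂ ≡ M₂⁻¹ (mod m₂): 9⁻¹ ≡ 1 (mod 4)
x = a₁·M₁·y₁ + a₂·M₂·y₂ = 4·4·7 + 3·9·1 = 139
Reduce mod 36: x ≡ 31
Check: 31 mod 9 = 4 ✓, 31 mod 4 = 3 ✓

x ≡ 31 (mod 36)


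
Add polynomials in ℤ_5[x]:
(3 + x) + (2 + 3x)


Add coefficients mod 5:
x^0: 3 + 2 = 0 (mod 5)
x^1: 1 + 3 = 4 (mod 5)
Result: 4x

f + g = 4x


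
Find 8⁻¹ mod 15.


Use the extended Euclidean algorithm to write 1 = 8·s + 15·t; then s mod 15 is the inverse.
Euclidean algorithm:
  8 = 0·15 + 8
  15 = 1·8 + 7
  8 = 1·7 + 1
  7 = 7·1 + 0
gcd(8,15) = 1
Back-substitution gives: 8·(2) + 15·(-1) = 1
So 8⁻¹ ≡ 2 ≡ 2 (mod 15)
Check: 8 × 2 = 16 ≡ 1 (mod 15) ✓

8⁻¹ ≡ 2 (mod 15)


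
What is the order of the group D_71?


|D_n| = 2n (n rotations and n reflections)
|D_71| = 2×71 = 142

|D_71| = 142


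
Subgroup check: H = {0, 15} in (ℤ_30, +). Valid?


Subgroup test for H = {0, 15} in (ℤ_30, +):
(1) 0 ∈ H? Yes
(2) Closure: for all a,b ∈ H, (a+b) mod 30 ∈ H? Yes
(3) Inverses: for all a ∈ H, -a mod 30 ∈ H? Yes

Yes, H is a subgroup of ℤ_30


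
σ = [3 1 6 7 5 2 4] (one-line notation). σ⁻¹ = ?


To find σ⁻¹, swap domain and range:
σ(1) = 3 → σ⁻¹(3) = 1
σ(2) = 1 → σ⁻¹(1) = 2
σ(3) = 6 → σ⁻¹(6) = 3
σ(4) = 7 → σ⁻¹(7) = 4
σ(5) = 5 → σ⁻¹(5) = 5
σ(6) = 2 → σ⁻¹(2) = 6
σ(7) = 4 → σ⁻¹(4) = 7

σ⁻¹ = [2 6 1 7 5 3 4]


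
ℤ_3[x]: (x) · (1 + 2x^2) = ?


Expand and collect like terms; reduce coefficients mod 3:
x^0: 0·1 = 0 ≡ 0 (mod 3)
x^1: 0·0 + 1·1 = 1 ≡ 1 (mod 3)
x^2: 0·2 + 1·0 = 0 ≡ 0 (mod 3)
x^3: 1·2 = 2 ≡ 2 (mod 3)
Result: x + 2x^3

f · g = x + 2x^3


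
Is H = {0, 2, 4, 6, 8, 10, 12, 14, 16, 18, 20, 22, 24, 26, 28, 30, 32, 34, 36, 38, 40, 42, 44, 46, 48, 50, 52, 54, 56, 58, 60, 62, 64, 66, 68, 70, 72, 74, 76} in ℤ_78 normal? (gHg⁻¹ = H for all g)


H = {0, 2, 4, 6, 8, 10, 12, 14, 16, 18, 20, 22, 24, 26, 28, 30, 32, 34, 36, 38, 40, 42, 44, 46, 48, 50, 52, 54, 56, 58, 60, 62, 64, 66, 68, 70, 72, 74, 76} in ℤ_78
ℤ_78 is abelian; every subgroup of an abelian group is normal

Yes, normal subgroup


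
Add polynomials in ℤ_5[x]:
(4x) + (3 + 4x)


Add coefficients mod 5:
x^0: 0 + 3 = 3 (mod 5)
x^1: 4 + 4 = 3 (mod 5)
Result: 3 + 3x

f + g = 3 + 3x


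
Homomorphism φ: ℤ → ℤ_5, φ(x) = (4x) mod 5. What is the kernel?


Kernel = preimage of identity
ker(φ) = {x ∈ ℤ : 4x ≡ 0 (mod 5)}. gcd(4,5) = 1, so 4x ≡ 0 (mod 5) ⟺ x ≡ 0 (mod 5/1 = 5). Hence ker(φ) = 5ℤ

ker(φ) = 5ℤ


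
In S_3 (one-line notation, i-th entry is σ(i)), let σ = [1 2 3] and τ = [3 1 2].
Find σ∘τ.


σ∘τ: apply τ first, then σ
1 →τ 3 →σ 3
2 →τ 1 →σ 1
3 →τ 2 →σ 2

σ∘τ = [3 1 2]


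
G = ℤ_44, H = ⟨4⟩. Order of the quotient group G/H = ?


|⟨4⟩| = n / gcd(4, 44) = 44 / 4 = 11
H is normal (ℤ_44 is abelian).
|G/H| = |G| / |H| = 44 / 11 = 4

|G/H| = 4


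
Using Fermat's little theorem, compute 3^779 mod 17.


Fermat's little theorem: if p is prime and gcd(a,p)=1, then a^(p-1) ≡ 1 (mod p)
p = 17 is prime, gcd(3,17) = 1
Reduce exponent: 779 mod 16 = 11
So 3^779 ≡ 3^11 (mod 17)
3^11 mod 17 = 7

3^779 ≡ 7 (mod 17)


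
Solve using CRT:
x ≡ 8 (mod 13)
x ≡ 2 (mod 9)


m₁ = 13, m₂ = 9, gcd = 1, so CRT applies. M = m₁·m₂ = 117
Let M₁ = M/m₁ = 9, M₂ = M/m₂ = 13
Find y₁ ≡ M₁⁻¹ (mod m₁): 9⁻¹ ≡ 3 (mod 13)
Find y₂ ≡ M₂⁻¹ (mod m₂): 13⁻¹ ≡ 7 (mod 9)
x = a₁·M₁·y₁ + a₂·M₂·y₂ = 8·9·3 + 2·13·7 = 398
Reduce mod 117: x ≡ 47
Check: 47 mod 13 = 8 ✓, 47 mod 9 = 2 ✓

x ≡ 47 (mod 117)


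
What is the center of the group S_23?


Z(G) = {g ∈ G | gx = xg for all x ∈ G}
S_n is non-abelian for n ≥ 3; Z(S_23) is trivial

Z(S_23) = {e}


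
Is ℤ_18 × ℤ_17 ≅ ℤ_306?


Comparing ℤ_18 × ℤ_17 and ℤ_306:
gcd(18,17) = 1, so ℤ_18 × ℤ_17 ≅ ℤ_306 (CRT)

Yes, ℤ_18 × ℤ_17 ≅ ℤ_306


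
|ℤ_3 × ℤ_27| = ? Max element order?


|ℤ_3 × ℤ_27| = 3 × 27 = 81
Max element order = lcm(3,27) = 27
Cyclic? No (gcd=3)

|ℤ_3×ℤ_27| = 81, max element order = 27


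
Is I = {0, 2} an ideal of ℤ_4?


Check ideal conditions for I = {0, 2} in ℤ_4:
(1) I is an additive subgroup? Yes
(2) For r ∈ ℤ_4 and a ∈ I: r·a ∈ I? Yes

Yes, I is an ideal of ℤ_4


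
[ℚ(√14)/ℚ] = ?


√14 has minimal polynomial x² - 14 (irreducible over ℚ since 14 is squarefree)

[ℚ(√14)/ℚ] = 2


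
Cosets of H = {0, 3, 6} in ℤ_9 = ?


H = {0, 3, 6}, |H| = 3
Number of cosets = |G|/|H| = 9/3 = 3
0 + H = {0, 3, 6}
1 + H = {1, 4, 7}
2 + H = {2, 5, 8}

Cosets: 0+H={0,3,6}; 1+H={1,4,7}; 2+H={2,5,8}


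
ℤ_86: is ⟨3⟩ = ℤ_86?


g generates ℤ_n iff gcd(g, n) = 1
gcd(3, 86) = 1
Since gcd = 1, 3 is a generator.

Yes, 3 generates ℤ_86


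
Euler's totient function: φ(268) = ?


Factor n: 268 = 2^2 × 67
φ(n) = n · ∏(1 - 1/p) over distinct primes p | n
φ(268) = 268 · (1 - 1/2) · (1 - 1/67) = 132

φ(268) = 132


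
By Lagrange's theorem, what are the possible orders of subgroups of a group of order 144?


Lagrange's theorem: |H| divides |G|
|G| = 144
Divisors of 144: 1, 2, 3, 4, 6, 8, 9, 12, 16, 18, 24, 36, 48, 72, 144

Possible subgroup orders: {1, 2, 3, 4, 6, 8, 9, 12, 16, 18, 24, 36, 48, 72, 144}


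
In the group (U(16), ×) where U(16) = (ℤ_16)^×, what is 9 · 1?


Operation: multiplication mod 16
9 · 1 = (a × b) mod 16 with a = 9, b = 1

9 · 1 = 9


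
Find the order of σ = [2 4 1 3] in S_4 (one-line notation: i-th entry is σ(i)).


Cycle decomposition: (1 2 4 3)
Cycle lengths: 4
Order = lcm(4) = 4

ord(σ) = 4


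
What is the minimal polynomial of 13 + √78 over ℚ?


Let α = 13 + √78. Then α - 13 = √78, so (α - 13)² = 78, giving α² - 26α + 91 = 0. Degree 2 and α ∉ ℚ, so this is the minimal polynomial.

Minimal polynomial: x² - 26x + 91


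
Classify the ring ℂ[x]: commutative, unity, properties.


Polynomial ring over ℂ (an integral domain) is a commutative integral domain with unity 1
Commutative: Yes
Integral domain: Yes
Has unity: Yes

ℂ[x]: Commutative=Yes, Unity=Yes


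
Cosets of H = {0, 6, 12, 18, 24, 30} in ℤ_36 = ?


H = {0, 6, 12, 18, 24, 30}, |H| = 6
Number of cosets = |G|/|H| = 36/6 = 6
0 + H = {0, 6, 12, 18, 24, 30}
1 + H = {1, 7, 13, 19, 25, 31}
2 + H = {2, 8, 14, 20, 26, 32}
3 + H = {3, 9, 15, 21, 27, 33}
4 + H = {4, 10, 16, 22, 28, 34}
5 + H = {5, 11, 17, 23, 29, 35}

Cosets: 0+H={0,6,12,18,24,30}; 1+H={1,7,13,19,25,31}; 2+H={2,8,14,20,26,32}; 3+H={3,9,15,21,27,33}; 4+H={4,10,16,22,28,34}; 5+H={5,11,17,23,29,35}


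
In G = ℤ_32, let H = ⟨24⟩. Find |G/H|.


|⟨24⟩| = n / gcd(24, 32) = 32 / 8 = 4
H is normal (ℤ_32 is abelian).
|G/H| = |G| / |H| = 32 / 4 = 8

|G/H| = 8


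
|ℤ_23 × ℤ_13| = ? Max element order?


|ℤ_23 × ℤ_13| = 23 × 13 = 299
Max element order = lcm(23,13) = 299
Cyclic? Yes (gcd=1)

|ℤ_23×ℤ_13| = 299, max element order = 299


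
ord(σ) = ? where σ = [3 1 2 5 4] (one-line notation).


Cycle decomposition: (1 3 2) (4 5)
Cycle lengths: 3, 2
Order = lcm(3, 2) = 6

ord(σ) = 6


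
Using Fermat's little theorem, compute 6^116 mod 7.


Fermat's little theorem: if p is prime and gcd(a,p)=1, then a^(p-1) ≡ 1 (mod p)
p = 7 is prime, gcd(6,7) = 1
Reduce exponent: 116 mod 6 = 2
So 6^116 ≡ 6^2 (mod 7)
6^2 mod 7 = 1

6^116 ≡ 1 (mod 7)


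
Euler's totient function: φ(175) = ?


Factor n: 175 = 5^2 × 7
φ(n) = n · ∏(1 - 1/p) over distinct primes p | n
φ(175) = 175 · (1 - 1/5) · (1 - 1/7) = 120

φ(175) = 120


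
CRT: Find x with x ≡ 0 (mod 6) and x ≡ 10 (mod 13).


m₁ = 6, m₂ = 13, gcd = 1, so CRT applies. M = m₁·m₂ = 78
Let M₁ = M/m₁ = 13, M₂ = M/m₂ = 6
Find y₁ ≡ M₁⁻¹ (mod m₁): 13⁻¹ ≡ 1 (mod 6)
Find y₂ ≡ M₂⁻¹ (mod m₂): 6⁻¹ ≡ 11 (mod 13)
x = a₁·M₁·y₁ + a₂·M₂·y₂ = 0·13·1 + 10·6·11 = 660
Reduce mod 78: x ≡ 36
Check: 36 mod 6 = 0 ✓, 36 mod 13 = 10 ✓

x ≡ 36 (mod 78)


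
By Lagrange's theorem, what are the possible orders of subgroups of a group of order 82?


Lagrange's theorem: |H| divides |G|
|G| = 82
Divisors of 82: 1, 2, 41, 82

Possible subgroup orders: {1, 2, 41, 82}


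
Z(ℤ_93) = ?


Z(G) = {g ∈ G | gx = xg for all x ∈ G}
ℤ_93 is abelian, so Z(G) = G

Z(ℤ_93) = ℤ_93


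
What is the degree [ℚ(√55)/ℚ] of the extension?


√55 has minimal polynomial x² - 55 (irreducible over ℚ since 55 is squarefree)

[ℚ(√55)/ℚ] = 2


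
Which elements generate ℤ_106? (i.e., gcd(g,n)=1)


g generates ℤ_n iff gcd(g,n) = 1
Prime factors of 106: 2, 53
Generators are g ∈ {1,...,105} not divisible by any of these primes.
Generators: {1, 3, 5, 7, 9, 11, 13, 15, 17, 19, 21, 23, 25, 27, 29, 31, 33, 35, 37, 39, 41, 43, 45, 47, 49, 51, 55, 57, 59, 61, 63, 65, 67, 69, 71, 73, 75, 77, 79, 81, 83, 85, 87, 89, 91, 93, 95, 97, 99, 101, 103, 105}
Number of generators = φ(106) = 52

Generators of ℤ_106 = {1, 3, 5, 7, 9, 11, 13, 15, 17, 19, 21, 23, 25, 27, 29, 31, 33, 35, 37, 39, 41, 43, 45, 47, 49, 51, 55, 57, 59, 61, 63, 65, 67, 69, 71, 73, 75, 77, 79, 81, 83, 85, 87, 89, 91, 93, 95, 97, 99, 101, 103, 105}


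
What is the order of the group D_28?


|D_n| = 2n (n rotations and n reflections)
|D_28| = 2×28 = 56

|D_28| = 56


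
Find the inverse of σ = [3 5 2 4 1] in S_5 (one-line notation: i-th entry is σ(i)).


To find σ⁻¹, swap domain and range:
σ(1) = 3 → σ⁻¹(3) = 1
σ(2) = 5 → σ⁻¹(5) = 2
σ(3) = 2 → σ⁻¹(2) = 3
σ(4) = 4 → σ⁻¹(4) = 4
σ(5) = 1 → σ⁻¹(1) = 5

σ⁻¹ = [5 3 1 4 2]


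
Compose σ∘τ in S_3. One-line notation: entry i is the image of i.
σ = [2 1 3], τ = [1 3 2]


σ∘τ: apply τ first, then σ
1 →τ 1 →σ 2
2 →τ 3 →σ 3
3 →τ 2 →σ 1

σ∘τ = [2 3 1]


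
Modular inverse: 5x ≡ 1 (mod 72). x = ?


Use the extended Euclidean algorithm to write 1 = 5·s + 72·t; then s mod 72 is the inverse.
Euclidean algorithm:
  5 = 0·72 + 5
  72 = 14·5 + 2
  5 = 2·2 + 1
  2 = 2·1 + 0
gcd(5,72) = 1
Back-substitution gives: 5·(29) + 72·(-2) = 1
So 5⁻¹ ≡ 29 ≡ 29 (mod 72)
Check: 5 × 29 = 145 ≡ 1 (mod 72) ✓

5⁻¹ ≡ 29 (mod 72)


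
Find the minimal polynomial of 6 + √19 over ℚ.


Let α = 6 + √19. Then α - 6 = √19, so (α - 6)² = 19, giving α² - 12α + 17 = 0. Degree 2 and α ∉ ℚ, so this is the minimal polynomial.

Minimal polynomial: x² - 12x + 17


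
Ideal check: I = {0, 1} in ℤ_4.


Check ideal conditions for I = {0, 1} in ℤ_4:
(1) I is an additive subgroup? No
(2) For r ∈ ℤ_4 and a ∈ I: r·a ∈ I? No  [counterexample: r=2, a=1, r·a mod 4 = 2 ∉ I]

No, I is not an ideal of ℤ_4


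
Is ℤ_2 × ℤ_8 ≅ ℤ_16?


Comparing ℤ_2 × ℤ_8 and ℤ_16:
gcd(2,8) = 2 ≠ 1. Max element order in ℤ_2×ℤ_8 is lcm(2,8) = 8 < 16, so it has no element of order 16

No, ℤ_2 × ℤ_8 ≇ ℤ_16


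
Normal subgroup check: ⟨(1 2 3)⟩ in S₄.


H = ⟨(1 2 3)⟩ in S₄
(1 4)(1 2 3)(1 4)⁻¹ = (4 2 3) ∉ ⟨(1 2 3)⟩

No, not a normal subgroup


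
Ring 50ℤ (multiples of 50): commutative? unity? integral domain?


50ℤ is a commutative ring under +,× but has no multiplicative identity (1 ∉ 50ℤ); it has no zero divisors, but without unity it is not an integral domain
Commutative: Yes
Integral domain: No
Has unity: No

50ℤ (multiples of 50): Commutative=Yes, Unity=No


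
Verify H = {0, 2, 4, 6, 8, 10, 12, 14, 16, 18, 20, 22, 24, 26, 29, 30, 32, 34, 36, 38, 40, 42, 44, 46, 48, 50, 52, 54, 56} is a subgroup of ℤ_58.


Subgroup test for H = {0, 2, 4, 6, 8, 10, 12, 14, 16, 18, 20, 22, 24, 26, 29, 30, 32, 34, 36, 38, 40, 42, 44, 46, 48, 50, 52, 54, 56} in (ℤ_58, +):
(1) 0 ∈ H? Yes
(2) Closure: for all a,b ∈ H, (a+b) mod 58 ∈ H? No  [counterexample: 2 + 26 = 28 ∉ H]
(3) Inverses: for all a ∈ H, -a mod 58 ∈ H? No

No, H is not a subgroup of ℤ_58


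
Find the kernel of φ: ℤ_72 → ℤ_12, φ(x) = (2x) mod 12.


Kernel = preimage of identity
ker(φ) = {x ∈ ℤ_72 : 2x ≡ 0 (mod 12)}. Since 12 | 72, φ is well-defined. The kernel is the cyclic subgroup ⟨6⟩ of ℤ_72 (order 12), i.e. {0, 6, 12, 18, 24, 30, 36, 42, 48, 54, 60, 66}

ker(φ) = {0, 6, 12, 18, 24, 30, 36, 42, 48, 54, 60, 66}


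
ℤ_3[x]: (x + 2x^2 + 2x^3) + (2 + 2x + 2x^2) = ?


Add coefficients mod 3:
x^0: 0 + 2 = 2 (mod 3)
x^1: 1 + 2 = 0 (mod 3)
x^2: 2 + 2 = 1 (mod 3)
x^3: 2 + 0 = 2 (mod 3)
Result: 2 + x^2 + 2x^3

f + g = 2 + x^2 + 2x^3


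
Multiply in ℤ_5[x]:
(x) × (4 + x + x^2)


Expand and collect like terms; reduce coefficients mod 5:
x^0: 0·4 = 0 ≡ 0 (mod 5)
x^1: 0·1 + 1·4 = 4 ≡ 4 (mod 5)
x^2: 0·1 + 1·1 = 1 ≡ 1 (mod 5)
x^3: 1·1 = 1 ≡ 1 (mod 5)
Result: 4x + x^2 + x^3

f · g = 4x + x^2 + x^3


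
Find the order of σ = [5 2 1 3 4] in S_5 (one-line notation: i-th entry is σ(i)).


Cycle decomposition: (1 5 4 3)
Cycle lengths: 4
Order = lcm(4) = 4

ord(σ) = 4


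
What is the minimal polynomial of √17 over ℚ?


√17 satisfies x² - 17 = 0, irreducible over ℚ since 17 is squarefree

Minimal polynomial: x² - 17


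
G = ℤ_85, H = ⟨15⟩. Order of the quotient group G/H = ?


|⟨15⟩| = n / gcd(15, 85) = 85 / 5 = 17
H is normal (ℤ_85 is abelian).
|G/H| = |G| / |H| = 85 / 17 = 5

|G/H| = 5


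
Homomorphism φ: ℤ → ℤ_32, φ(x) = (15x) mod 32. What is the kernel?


Kernel = preimage of identity
ker(φ) = {x ∈ ℤ : 15x ≡ 0 (mod 32)}. gcd(15,32) = 1, so 15x ≡ 0 (mod 32) ⟺ x ≡ 0 (mod 32/1 = 32). Hence ker(φ) = 32ℤ

ker(φ) = 32ℤ


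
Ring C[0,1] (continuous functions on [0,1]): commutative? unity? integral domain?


pointwise +,× is commutative with unity (constant 1); but bump functions with disjoint support multiply to 0 — zero divisors, so not an integral domain
Commutative: Yes
Integral domain: No
Has unity: Yes

C[0,1] (continuous functions on [0,1]): Commutative=Yes, Unity=Yes


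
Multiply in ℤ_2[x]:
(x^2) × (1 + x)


Expand and collect like terms; reduce coefficients mod 2:
x^0: 0·1 = 0 ≡ 0 (mod 2)
x^1: 0·1 + 0·1 = 0 ≡ 0 (mod 2)
x^2: 0·1 + 1·1 = 1 ≡ 1 (mod 2)
x^3: 1·1 = 1 ≡ 1 (mod 2)
Result: x^2 + x^3

f · g = x^2 + x^3


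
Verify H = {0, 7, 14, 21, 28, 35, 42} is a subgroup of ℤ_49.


Subgroup test for H = {0, 7, 14, 21, 28, 35, 42} in (ℤ_49, +):
(1) 0 ∈ H? Yes
(2) Closure: for all a,b ∈ H, (a+b) mod 49 ∈ H? Yes
(3) Inverses: for all a ∈ H, -a mod 49 ∈ H? Yes

Yes, H is a subgroup of ℤ_49


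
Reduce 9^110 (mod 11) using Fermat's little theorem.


Fermat's little theorem: if p is prime and gcd(a,p)=1, then a^(p-1) ≡ 1 (mod p)
p = 11 is prime, gcd(9,11) = 1
Reduce exponent: 110 mod 10 = 0
So 9^110 ≡ 9^0 (mod 11)
9^0 = 1

9^110 ≡ 1 (mod 11)


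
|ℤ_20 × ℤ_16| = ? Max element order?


|ℤ_20 × ℤ_16| = 20 × 16 = 320
Max element order = lcm(20,16) = 80
Cyclic? No (gcd=4)

|ℤ_20×ℤ_16| = 320, max element order = 80


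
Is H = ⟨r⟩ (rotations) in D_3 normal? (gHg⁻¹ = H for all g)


H = ⟨r⟩ (rotations) in D_3
The rotation subgroup ⟨r⟩ has index 2 in D_3, so it is normal

Yes, normal subgroup


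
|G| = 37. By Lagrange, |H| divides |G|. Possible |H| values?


Lagrange's theorem: |H| divides |G|
|G| = 37
Divisors of 37: 1, 37

Possible subgroup orders: {1, 37}


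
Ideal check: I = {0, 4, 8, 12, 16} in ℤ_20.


Check ideal conditions for I = {0, 4, 8, 12, 16} in ℤ_20:
(1) I is an additive subgroup? Yes
(2) For r ∈ ℤ_20 and a ∈ I: r·a ∈ I? Yes

Yes, I is an ideal of ℤ_20


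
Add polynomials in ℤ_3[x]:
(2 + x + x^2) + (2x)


Add coefficients mod 3:
x^0: 2 + 0 = 2 (mod 3)
x^1: 1 + 2 = 0 (mod 3)
x^2: 1 + 0 = 1 (mod 3)
Result: 2 + x^2

f + g = 2 + x^2


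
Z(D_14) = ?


Z(G) = {g ∈ G | gx = xg for all x ∈ G}
For even n, Z(D_n) = {e, r^(n/2)}: the 180° rotation r^7 commutes with every reflection and rotation

Z(D_14) = {e, r^7}


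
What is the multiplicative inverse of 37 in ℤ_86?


Use the extended Euclidean algorithm to write 1 = 37·s + 86·t; then s mod 86 is the inverse.
Euclidean algorithm:
  37 = 0·86 + 37
  86 = 2·37 + 12
  37 = 3·12 + 1
  12 = 12·1 + 0
gcd(37,86) = 1
Back-substitution gives: 37·(7) + 86·(-3) = 1
So 37⁻¹ ≡ 7 ≡ 7 (mod 86)
Check: 37 × 7 = 259 ≡ 1 (mod 86) ✓

37⁻¹ ≡ 7 (mod 86)


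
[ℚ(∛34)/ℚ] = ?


∛34 has minimal polynomial x³ - 34 (irreducible over ℚ since 34 is not a perfect cube)

[ℚ(∛34)/ℚ] = 3


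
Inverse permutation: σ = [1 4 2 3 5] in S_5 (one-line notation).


To find σ⁻¹, swap domain and range:
σ(1) = 1 → σ⁻¹(1) = 1
σ(2) = 4 → σ⁻¹(4) = 2
σ(3) = 2 → σ⁻¹(2) = 3
σ(4) = 3 → σ⁻¹(3) = 4
σ(5) = 5 → σ⁻¹(5) = 5

σ⁻¹ = [1 3 4 2 5]


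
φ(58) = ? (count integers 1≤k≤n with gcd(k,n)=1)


Factor n: 58 = 2 × 29
φ(n) = n · ∏(1 - 1/p) over distinct primes p | n
φ(58) = 58 · (1 - 1/2) · (1 - 1/29) = 28

φ(58) = 28


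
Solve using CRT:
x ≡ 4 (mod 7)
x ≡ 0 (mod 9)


m₁ = 7, m₂ = 9, gcd = 1, so CRT applies. M = m₁·m₂ = 63
Let M₁ = M/m₁ = 9, M₂ = M/m₂ = 7
Find y₁ ≡ M₁⁻¹ (mod m₁): 9⁻¹ ≡ 4 (mod 7)
Find y₂ ≡ M₂⁻¹ (mod m₂): 7⁻¹ ≡ 4 (mod 9)
x = a₁·M₁·y₁ + a₂·M₂·y₂ = 4·9·4 + 0·7·4 = 144
Reduce mod 63: x ≡ 18
Check: 18 mod 7 = 4 ✓, 18 mod 9 = 0 ✓

x ≡ 18 (mod 63)


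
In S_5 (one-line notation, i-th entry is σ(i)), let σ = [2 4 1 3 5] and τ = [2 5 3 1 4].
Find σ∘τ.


σ∘τ: apply τ first, then σ
1 →τ 2 →σ 4
2 →τ 5 →σ 5
3 →τ 3 →σ 1
4 →τ 1 →σ 2
5 →τ 4 →σ 3

σ∘τ = [4 5 1 2 3]


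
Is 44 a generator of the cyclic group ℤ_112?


g generates ℤ_n iff gcd(g, n) = 1
gcd(44, 112) = 4
Since gcd = 4 ≠ 1, ⟨44⟩ has order 28 < 112, so 44 is not a generator.

No, 44 does not generate ℤ_112


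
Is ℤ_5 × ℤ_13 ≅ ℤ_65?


Comparing ℤ_5 × ℤ_13 and ℤ_65:
gcd(5,13) = 1, so ℤ_5 × ℤ_13 ≅ ℤ_65 (CRT)

Yes, ℤ_5 × ℤ_13 ≅ ℤ_65


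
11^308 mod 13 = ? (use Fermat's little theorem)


Fermat's little theorem: if p is prime and gcd(a,p)=1, then a^(p-1) ≡ 1 (mod p)
p = 13 is prime, gcd(11,13) = 1
Reduce exponent: 308 mod 12 = 8
So 11^308 ≡ 11^8 (mod 13)
11^8 mod 13 = 9

11^308 ≡ 9 (mod 13)


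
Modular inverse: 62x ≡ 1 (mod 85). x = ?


Use the extended Euclidean algorithm to write 1 = 62·s + 85·t; then s mod 85 is the inverse.
Euclidean algorithm:
  62 = 0·85 + 62
  85 = 1·62 + 23
  62 = 2·23 + 16
  23 = 1·16 + 7
  16 = 2·7 + 2
  7 = 3·2 + 1
  2 = 2·1 + 0
gcd(62,85) = 1
Back-substitution gives: 62·(-37) + 85·(27) = 1
So 62⁻¹ ≡ -37 ≡ 48 (mod 85)
Check: 62 × 48 = 2976 ≡ 1 (mod 85) ✓

62⁻¹ ≡ 48 (mod 85)


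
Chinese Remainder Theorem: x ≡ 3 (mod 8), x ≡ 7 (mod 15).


m₁ = 8, m₂ = 15, gcd = 1, so CRT applies. M = m₁·m₂ = 120
Let M₁ = M/m₁ = 15, M₂ = M/m₂ = 8
Find y₁ ≡ M₁⁻¹ (mod m₁): 15⁻¹ ≡ 7 (mod 8)
Find y₂ ≡ M₂⁻¹ (mod m₂): 8⁻¹ ≡ 2 (mod 15)
x = a₁·M₁·y₁ + a₂·M₂·y₂ = 3·15·7 + 7·8·2 = 427
Reduce mod 120: x ≡ 67
Check: 67 mod 8 = 3 ✓, 67 mod 15 = 7 ✓

x ≡ 67 (mod 120)


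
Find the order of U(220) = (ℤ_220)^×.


U(n) is the group of units mod n; |U(n)| = φ(n)
|U(220)| = φ(220) = 80

|U(220) = (ℤ_220)^×| = 80


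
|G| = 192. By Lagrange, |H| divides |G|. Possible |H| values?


Lagrange's theorem: |H| divides |G|
|G| = 192
Divisors of 192: 1, 2, 3, 4, 6, 8, 12, 16, 24, 32, 48, 64, 96, 192

Possible subgroup orders: {1, 2, 3, 4, 6, 8, 12, 16, 24, 32, 48, 64, 96, 192}


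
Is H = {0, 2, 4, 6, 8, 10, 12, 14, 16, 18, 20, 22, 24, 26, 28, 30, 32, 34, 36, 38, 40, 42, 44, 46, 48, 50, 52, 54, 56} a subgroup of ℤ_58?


Subgroup test for H = {0, 2, 4, 6, 8, 10, 12, 14, 16, 18, 20, 22, 24, 26, 28, 30, 32, 34, 36, 38, 40, 42, 44, 46, 48, 50, 52, 54, 56} in (ℤ_58, +):
(1) 0 ∈ H? Yes
(2) Closure: for all a,b ∈ H, (a+b) mod 58 ∈ H? Yes
(3) Inverses: for all a ∈ H, -a mod 58 ∈ H? Yes

Yes, H is a subgroup of ℤ_58


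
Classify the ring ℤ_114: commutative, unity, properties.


ℤ_114 is a commutative ring with unity 1; 114 = 2×57 is composite, so 2·57 ≡ 0 gives zero divisors (not an integral domain)
Commutative: Yes
Integral domain: No
Has unity: Yes

ℤ_114: Commutative=Yes, Unity=Yes


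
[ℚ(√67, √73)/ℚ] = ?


[ℚ(√67,√73):ℚ] = [ℚ(√67,√73):ℚ(√67)]·[ℚ(√67):ℚ] = 2·2 = 4

[ℚ(√67, √73)/ℚ] = 4


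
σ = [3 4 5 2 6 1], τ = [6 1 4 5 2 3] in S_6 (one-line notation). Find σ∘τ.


σ∘τ: apply τ first, then σ
1 →τ 6 →σ 1
2 →τ 1 →σ 3
3 →τ 4 →σ 2
4 →τ 5 →σ 6
5 →τ 2 →σ 4
6 →τ 3 →σ 5

σ∘τ = [1 3 2 6 4 5]


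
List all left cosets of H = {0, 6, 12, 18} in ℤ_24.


H = {0, 6, 12, 18}, |H| = 4
Number of cosets = |G|/|H| = 24/4 = 6
0 + H = {0, 6, 12, 18}
1 + H = {1, 7, 13, 19}
2 + H = {2, 8, 14, 20}
3 + H = {3, 9, 15, 21}
4 + H = {4, 10, 16, 22}
5 + H = {5, 11, 17, 23}

Cosets: 0+H={0,6,12,18}; 1+H={1,7,13,19}; 2+H={2,8,14,20}; 3+H={3,9,15,21}; 4+H={4,10,16,22}; 5+H={5,11,17,23}


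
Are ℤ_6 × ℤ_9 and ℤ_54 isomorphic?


Comparing ℤ_6 × ℤ_9 and ℤ_54:
gcd(6,9) = 3 ≠ 1. Max element order in ℤ_6×ℤ_9 is lcm(6,9) = 18 < 54, so it has no element of order 54

No, ℤ_6 × ℤ_9 ≇ ℤ_54


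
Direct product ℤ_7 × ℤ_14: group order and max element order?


|ℤ_7 × ℤ_14| = 7 × 14 = 98
Max element order = lcm(7,14) = 14
Cyclic? No (gcd=7)

|ℤ_7×ℤ_14| = 98, max element order = 14


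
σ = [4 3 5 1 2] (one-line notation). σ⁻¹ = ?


To find σ⁻¹, swap domain and range:
σ(1) = 4 → σ⁻¹(4) = 1
σ(2) = 3 → σ⁻¹(3) = 2
σ(3) = 5 → σ⁻¹(5) = 3
σ(4) = 1 → σ⁻¹(1) = 4
σ(5) = 2 → σ⁻¹(2) = 5

σ⁻¹ = [4 5 2 1 3]


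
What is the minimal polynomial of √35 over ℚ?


√35 satisfies x² - 35 = 0, irreducible over ℚ since 35 is squarefree

Minimal polynomial: x² - 35


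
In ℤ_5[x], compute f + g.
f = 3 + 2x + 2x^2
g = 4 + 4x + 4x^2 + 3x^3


Add coefficients mod 5:
x^0: 3 + 4 = 2 (mod 5)
x^1: 2 + 4 = 1 (mod 5)
x^2: 2 + 4 = 1 (mod 5)
x^3: 0 + 3 = 3 (mod 5)
Result: 2 + x + x^2 + 3x^3

f + g = 2 + x + x^2 + 3x^3


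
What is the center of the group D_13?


Z(G) = {g ∈ G | gx = xg for all x ∈ G}
For odd n, Z(D_n) = {e}: no nontrivial rotation commutes with all reflections

Z(D_13) = {e}


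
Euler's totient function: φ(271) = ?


Factor n: 271 = 271
φ(n) = n · ∏(1 - 1/p) over distinct primes p | n
φ(271) = 271 · (1 - 1/271) = 270

φ(271) = 270


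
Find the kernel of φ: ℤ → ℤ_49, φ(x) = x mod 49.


Kernel = preimage of identity
ker(φ) = {x ∈ ℤ : x ≡ 0 (mod 49)} = 49ℤ = {0, ±49, ±98, ...}

ker(φ) = 49ℤ


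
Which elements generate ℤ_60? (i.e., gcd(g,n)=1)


g generates ℤ_n iff gcd(g,n) = 1
Prime factors of 60: 2, 3, 5
Generators are g ∈ {1,...,59} not divisible by any of these primes.
Generators: {1, 7, 11, 13, 17, 19, 23, 29, 31, 37, 41, 43, 47, 49, 53, 59}
Number of generators = φ(60) = 16

Generators of ℤ_60 = {1, 7, 11, 13, 17, 19, 23, 29, 31, 37, 41, 43, 47, 49, 53, 59}


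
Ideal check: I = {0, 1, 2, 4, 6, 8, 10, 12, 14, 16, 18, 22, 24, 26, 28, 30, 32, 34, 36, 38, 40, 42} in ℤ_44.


Check ideal conditions for I = {0, 1, 2, 4, 6, 8, 10, 12, 14, 16, 18, 22, 24, 26, 28, 30, 32, 34, 36, 38, 40, 42} in ℤ_44:
(1) I is an additive subgroup? No
(2) For r ∈ ℤ_44 and a ∈ I: r·a ∈ I? No  [counterexample: r=2, a=10, r·a mod 44 = 20 ∉ I]

No, I is not an ideal of ℤ_44


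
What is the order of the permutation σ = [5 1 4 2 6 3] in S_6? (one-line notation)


Cycle decomposition: (1 5 6 3 4 2)
Cycle lengths: 6
Order = lcm(6) = 6

ord(σ) = 6


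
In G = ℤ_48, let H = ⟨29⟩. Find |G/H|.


|⟨29⟩| = n / gcd(29, 48) = 48 / 1 = 48
H is normal (ℤ_48 is abelian).
|G/H| = |G| / |H| = 48 / 48 = 1

|G/H| = 1


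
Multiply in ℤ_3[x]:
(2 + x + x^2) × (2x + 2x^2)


Expand and collect like terms; reduce coefficients mod 3:
x^0: 2·0 = 0 ≡ 0 (mod 3)
x^1: 2·2 + 1·0 = 4 ≡ 1 (mod 3)
x^2: 2·2 + 1·2 + 1·0 = 6 ≡ 0 (mod 3)
x^3: 1·2 + 1·2 = 4 ≡ 1 (mod 3)
x^4: 1·2 = 2 ≡ 2 (mod 3)
Result: x + x^3 + 2x^4

f · g = x + x^3 + 2x^4


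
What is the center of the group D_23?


Z(G) = {g ∈ G | gx = xg for all x ∈ G}
For odd n, Z(D_n) = {e}: no nontrivial rotation commutes with all reflections

Z(D_23) = {e}


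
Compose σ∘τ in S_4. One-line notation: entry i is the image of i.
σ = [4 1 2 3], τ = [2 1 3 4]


σ∘τ: apply τ first, then σ
1 →τ 2 →σ 1
2 →τ 1 →σ 4
3 →τ 3 →σ 2
4 →τ 4 →σ 3

σ∘τ = [1 4 2 3]


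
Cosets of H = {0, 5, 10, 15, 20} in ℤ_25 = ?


H = {0, 5, 10, 15, 20}, |H| = 5
Number of cosets = |G|/|H| = 25/5 = 5
0 + H = {0, 5, 10, 15, 20}
1 + H = {1, 6, 11, 16, 21}
2 + H = {2, 7, 12, 17, 22}
3 + H = {3, 8, 13, 18, 23}
4 + H = {4, 9, 14, 19, 24}

Cosets: 0+H={0,5,10,15,20}; 1+H={1,6,11,16,21}; 2+H={2,7,12,17,22}; 3+H={3,8,13,18,23}; 4+H={4,9,14,19,24}


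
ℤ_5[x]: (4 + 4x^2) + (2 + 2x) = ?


Add coefficients mod 5:
x^0: 4 + 2 = 1 (mod 5)
x^1: 0 + 2 = 2 (mod 5)
x^2: 4 + 0 = 4 (mod 5)
Result: 1 + 2x + 4x^2

f + g = 1 + 2x + 4x^2


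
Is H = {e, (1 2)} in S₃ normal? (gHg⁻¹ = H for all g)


H = {e, (1 2)} in S₃
(1 3)(1 2)(1 3)⁻¹ = (2 3) ∉ {e, (1 2)}, so it is not normal

No, not a normal subgroup


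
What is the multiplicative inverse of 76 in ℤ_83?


Use the extended Euclidean algorithm to write 1 = 76·s + 83·t; then s mod 83 is the inverse.
Euclidean algorithm:
  76 = 0·83 + 76
  83 = 1·76 + 7
  76 = 10·7 + 6
  7 = 1·6 + 1
  6 = 6·1 + 0
gcd(76,83) = 1
Back-substitution gives: 76·(-12) + 83·(11) = 1
So 76⁻¹ ≡ -12 ≡ 71 (mod 83)
Check: 76 × 71 = 5396 ≡ 1 (mod 83) ✓

76⁻¹ ≡ 71 (mod 83)


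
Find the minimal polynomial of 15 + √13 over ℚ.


Let α = 15 + √13. Then α - 15 = √13, so (α - 15)² = 13, giving α² - 30α + 212 = 0. Degree 2 and α ∉ ℚ, so this is the minimal polynomial.

Minimal polynomial: x² - 30x + 212


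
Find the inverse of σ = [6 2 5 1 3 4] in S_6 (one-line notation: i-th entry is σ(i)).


To find σ⁻¹, swap domain and range:
σ(1) = 6 → σ⁻¹(6) = 1
σ(2) = 2 → σ⁻¹(2) = 2
σ(3) = 5 → σ⁻¹(5) = 3
σ(4) = 1 → σ⁻¹(1) = 4
σ(5) = 3 → σ⁻¹(3) = 5
σ(6) = 4 → σ⁻¹(4) = 6

σ⁻¹ = [4 2 5 6 3 1]


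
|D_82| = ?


|D_n| = 2n (n rotations and n reflections)
|D_82| = 2×82 = 164

|D_82| = 164


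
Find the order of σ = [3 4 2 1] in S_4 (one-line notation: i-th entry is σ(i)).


Cycle decomposition: (1 3 2 4)
Cycle lengths: 4
Order = lcm(4) = 4

ord(σ) = 4


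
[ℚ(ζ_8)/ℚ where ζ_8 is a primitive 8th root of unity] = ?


[ℚ(ζ_n):ℚ] = deg Φ_n(x) = φ(n). Here φ(8) = 4

[ℚ(ζ_8)/ℚ where ζ_8 is a primitive 8th root of unity] = 4


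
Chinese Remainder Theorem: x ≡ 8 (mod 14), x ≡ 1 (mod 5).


m₁ = 14, m₂ = 5, gcd = 1, so CRT applies. M = m₁·m₂ = 70
Let M₁ = M/m₁ = 5, M₂ = M/m₂ = 14
Find y₁ ≡ M₁⁻¹ (mod m₁): 5⁻¹ ≡ 3 (mod 14)
Find y₂ ≡ M₂⁻¹ (mod m₂): 14⁻¹ ≡ 4 (mod 5)
x = a₁·M₁·y₁ + a₂·M₂·y₂ = 8·5·3 + 1·14·4 = 176
Reduce mod 70: x ≡ 36
Check: 36 mod 14 = 8 ✓, 36 mod 5 = 1 ✓

x ≡ 36 (mod 70)
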